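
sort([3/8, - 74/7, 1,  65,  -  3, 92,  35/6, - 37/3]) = [ - 37/3,-74/7, - 3, 3/8,1,35/6,  65,92 ]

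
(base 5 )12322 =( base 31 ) 101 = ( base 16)3C2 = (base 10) 962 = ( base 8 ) 1702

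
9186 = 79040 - 69854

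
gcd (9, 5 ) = 1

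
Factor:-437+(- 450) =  - 887^1= -887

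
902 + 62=964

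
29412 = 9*3268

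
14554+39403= 53957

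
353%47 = 24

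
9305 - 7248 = 2057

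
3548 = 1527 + 2021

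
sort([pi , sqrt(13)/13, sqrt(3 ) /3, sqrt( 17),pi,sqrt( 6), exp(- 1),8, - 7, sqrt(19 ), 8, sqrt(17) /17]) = [ - 7, sqrt ( 17 ) /17, sqrt(13)/13 , exp( - 1), sqrt( 3 ) /3, sqrt( 6),  pi,pi, sqrt(17 ),sqrt( 19), 8, 8] 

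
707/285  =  2 + 137/285 = 2.48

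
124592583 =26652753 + 97939830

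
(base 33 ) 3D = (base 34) 3a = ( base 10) 112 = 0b1110000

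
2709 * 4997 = 13536873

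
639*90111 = 57580929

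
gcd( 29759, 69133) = 1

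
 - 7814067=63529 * ( - 123)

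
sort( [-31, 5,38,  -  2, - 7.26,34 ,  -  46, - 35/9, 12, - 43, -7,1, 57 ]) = [ - 46, - 43 ,-31 , - 7.26, - 7,-35/9, - 2, 1, 5,12,34,  38,57]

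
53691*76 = 4080516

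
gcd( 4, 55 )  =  1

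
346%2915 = 346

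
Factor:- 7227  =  -3^2*11^1*73^1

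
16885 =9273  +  7612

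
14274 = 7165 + 7109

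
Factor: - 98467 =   -  98467^1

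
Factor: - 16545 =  - 3^1* 5^1*1103^1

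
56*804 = 45024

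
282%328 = 282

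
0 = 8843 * 0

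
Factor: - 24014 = - 2^1*12007^1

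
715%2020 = 715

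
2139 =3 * 713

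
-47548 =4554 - 52102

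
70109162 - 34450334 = 35658828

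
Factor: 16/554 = 2^3*277^( - 1 )= 8/277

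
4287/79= 54 + 21/79 = 54.27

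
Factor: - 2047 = - 23^1*89^1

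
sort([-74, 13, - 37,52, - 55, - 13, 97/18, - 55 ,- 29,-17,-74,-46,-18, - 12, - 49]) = [ - 74,-74, - 55,-55, - 49,-46, - 37,  -  29, - 18, - 17, - 13,-12, 97/18,13 , 52 ] 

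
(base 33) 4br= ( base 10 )4746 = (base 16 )128a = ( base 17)g73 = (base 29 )5ij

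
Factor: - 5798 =  -  2^1 * 13^1*223^1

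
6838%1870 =1228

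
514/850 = 257/425= 0.60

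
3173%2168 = 1005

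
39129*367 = 14360343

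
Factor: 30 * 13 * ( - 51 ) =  - 19890 = - 2^1*3^2 * 5^1 *13^1*17^1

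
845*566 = 478270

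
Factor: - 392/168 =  - 3^( - 1)*7^1 = - 7/3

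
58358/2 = 29179=29179.00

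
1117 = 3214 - 2097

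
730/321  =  2 + 88/321 = 2.27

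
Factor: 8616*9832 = 2^6*3^1*359^1* 1229^1 = 84712512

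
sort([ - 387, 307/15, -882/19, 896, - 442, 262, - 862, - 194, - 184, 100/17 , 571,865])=[ - 862, - 442, - 387, - 194,  -  184, - 882/19, 100/17, 307/15, 262, 571,  865,896] 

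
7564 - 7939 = -375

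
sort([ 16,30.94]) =[ 16, 30.94]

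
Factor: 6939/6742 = 2^ ( - 1)*3^3 *257^1*3371^(-1)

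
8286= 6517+1769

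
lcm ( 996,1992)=1992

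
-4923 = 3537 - 8460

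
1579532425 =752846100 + 826686325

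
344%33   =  14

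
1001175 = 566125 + 435050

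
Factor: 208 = 2^4*13^1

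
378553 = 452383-73830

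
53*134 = 7102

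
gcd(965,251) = 1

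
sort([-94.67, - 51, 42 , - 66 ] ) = [ - 94.67, - 66, - 51, 42] 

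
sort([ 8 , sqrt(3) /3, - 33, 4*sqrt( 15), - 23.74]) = [ - 33, - 23.74,sqrt( 3)/3,8, 4*sqrt( 15) ]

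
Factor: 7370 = 2^1 * 5^1 * 11^1 * 67^1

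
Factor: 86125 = 5^3*13^1 * 53^1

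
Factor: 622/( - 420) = -311/210 = - 2^( - 1 )*3^( - 1)*5^( - 1)*7^( - 1 )*311^1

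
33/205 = 33/205 = 0.16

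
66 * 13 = 858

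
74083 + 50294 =124377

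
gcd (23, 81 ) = 1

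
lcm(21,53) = 1113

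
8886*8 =71088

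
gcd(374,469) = 1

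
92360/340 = 271 + 11/17 = 271.65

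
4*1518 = 6072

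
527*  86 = 45322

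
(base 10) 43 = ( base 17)29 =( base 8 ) 53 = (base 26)1h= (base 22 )1l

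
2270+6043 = 8313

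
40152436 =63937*628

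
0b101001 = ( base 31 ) 1A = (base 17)27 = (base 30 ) 1b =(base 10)41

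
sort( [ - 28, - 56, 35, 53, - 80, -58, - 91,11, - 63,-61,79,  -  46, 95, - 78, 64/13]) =[-91,-80, - 78  ,  -  63,-61, - 58, - 56,  -  46, - 28,64/13,  11,  35,  53, 79 , 95]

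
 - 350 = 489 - 839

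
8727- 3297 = 5430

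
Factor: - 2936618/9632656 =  - 1468309/4816328=-2^( - 3) * 11^( - 1)*229^(-1 )*239^ ( - 1)*337^1 * 4357^1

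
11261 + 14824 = 26085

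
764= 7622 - 6858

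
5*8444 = 42220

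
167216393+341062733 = 508279126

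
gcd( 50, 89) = 1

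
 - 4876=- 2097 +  - 2779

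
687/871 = 687/871= 0.79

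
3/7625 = 3/7625 =0.00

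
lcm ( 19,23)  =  437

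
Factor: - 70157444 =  - 2^2*7^1*2505623^1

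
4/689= 4/689 = 0.01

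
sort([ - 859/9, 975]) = [- 859/9,975]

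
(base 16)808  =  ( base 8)4010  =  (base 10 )2056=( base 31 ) 24a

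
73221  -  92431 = - 19210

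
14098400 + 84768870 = 98867270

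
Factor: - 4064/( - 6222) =2^4*3^( - 1 ) * 17^( - 1)* 61^ (  -  1)*127^1=2032/3111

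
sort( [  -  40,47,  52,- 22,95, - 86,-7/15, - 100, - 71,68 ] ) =[ - 100,-86, - 71, - 40, - 22,-7/15,47,52,68, 95]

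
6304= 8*788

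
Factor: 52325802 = 2^1*3^2*29^1*59^1*1699^1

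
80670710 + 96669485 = 177340195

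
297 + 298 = 595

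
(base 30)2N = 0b1010011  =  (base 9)102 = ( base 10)83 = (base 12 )6b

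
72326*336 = 24301536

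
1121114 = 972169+148945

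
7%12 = 7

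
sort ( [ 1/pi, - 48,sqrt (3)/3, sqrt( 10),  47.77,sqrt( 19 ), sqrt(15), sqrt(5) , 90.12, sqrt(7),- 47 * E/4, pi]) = [ - 48,- 47* E/4, 1/pi,sqrt( 3) /3, sqrt(5), sqrt( 7) , pi, sqrt( 10 ), sqrt(15) , sqrt( 19), 47.77,90.12] 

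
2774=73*38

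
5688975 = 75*75853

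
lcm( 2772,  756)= 8316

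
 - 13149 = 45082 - 58231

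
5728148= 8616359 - 2888211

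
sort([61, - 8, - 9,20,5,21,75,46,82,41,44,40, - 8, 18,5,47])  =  [ - 9 , - 8, -8 , 5, 5,18,20,21 , 40, 41, 44,46,47,61, 75,82 ]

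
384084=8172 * 47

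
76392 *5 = 381960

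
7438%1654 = 822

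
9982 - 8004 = 1978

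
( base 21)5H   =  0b1111010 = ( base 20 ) 62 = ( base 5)442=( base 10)122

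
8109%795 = 159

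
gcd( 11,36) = 1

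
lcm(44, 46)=1012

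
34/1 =34 = 34.00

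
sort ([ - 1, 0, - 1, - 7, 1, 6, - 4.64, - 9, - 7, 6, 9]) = [-9, - 7, - 7,-4.64, - 1 , - 1,  0 , 1, 6,6, 9] 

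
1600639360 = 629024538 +971614822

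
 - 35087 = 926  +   - 36013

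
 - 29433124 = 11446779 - 40879903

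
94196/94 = 1002 + 4/47  =  1002.09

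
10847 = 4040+6807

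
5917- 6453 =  - 536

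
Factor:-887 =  - 887^1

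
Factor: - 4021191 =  - 3^3* 148933^1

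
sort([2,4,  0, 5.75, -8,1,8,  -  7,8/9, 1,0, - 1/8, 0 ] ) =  [  -  8,-7,-1/8,0,0,  0,8/9,1,1,2,4,5.75 , 8]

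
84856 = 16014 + 68842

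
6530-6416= 114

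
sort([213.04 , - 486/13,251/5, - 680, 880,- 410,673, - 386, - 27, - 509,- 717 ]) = [ - 717, - 680, - 509, - 410, - 386, - 486/13, - 27,  251/5, 213.04,673, 880]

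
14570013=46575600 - 32005587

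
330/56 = 165/28 =5.89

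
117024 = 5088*23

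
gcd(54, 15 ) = 3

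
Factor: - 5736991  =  -13^1*441307^1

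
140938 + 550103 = 691041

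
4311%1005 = 291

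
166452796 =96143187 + 70309609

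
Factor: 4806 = 2^1*3^3*89^1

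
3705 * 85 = 314925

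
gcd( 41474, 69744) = 2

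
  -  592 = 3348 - 3940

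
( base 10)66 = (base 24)2i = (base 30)26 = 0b1000010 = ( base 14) 4A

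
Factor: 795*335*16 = 2^4 * 3^1*5^2*53^1*67^1 =4261200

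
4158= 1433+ 2725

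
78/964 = 39/482 =0.08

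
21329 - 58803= - 37474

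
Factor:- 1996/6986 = -2/7= - 2^1*7^ (-1 )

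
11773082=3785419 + 7987663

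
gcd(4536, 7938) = 1134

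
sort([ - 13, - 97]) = [ - 97, - 13 ]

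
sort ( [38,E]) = [ E,38]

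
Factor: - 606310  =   - 2^1*5^1*60631^1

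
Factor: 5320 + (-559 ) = 3^2 * 23^2 = 4761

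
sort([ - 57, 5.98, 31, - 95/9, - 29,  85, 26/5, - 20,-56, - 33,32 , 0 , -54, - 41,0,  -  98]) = [ - 98,-57 , - 56, - 54, - 41 , - 33, - 29, - 20, - 95/9,0,0,26/5 , 5.98, 31,32,85 ]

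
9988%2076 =1684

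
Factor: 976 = 2^4 * 61^1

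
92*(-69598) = -6403016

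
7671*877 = 6727467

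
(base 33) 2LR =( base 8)5522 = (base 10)2898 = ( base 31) 30F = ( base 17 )A08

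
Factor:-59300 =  - 2^2*5^2 * 593^1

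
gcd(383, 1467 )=1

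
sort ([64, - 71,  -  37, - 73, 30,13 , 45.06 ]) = [ - 73,-71,-37, 13,  30, 45.06,64]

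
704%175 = 4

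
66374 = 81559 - 15185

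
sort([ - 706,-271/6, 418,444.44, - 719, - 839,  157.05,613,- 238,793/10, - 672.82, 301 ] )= [- 839,  -  719, - 706 ,  -  672.82, - 238, - 271/6,  793/10,157.05,  301,418,  444.44, 613] 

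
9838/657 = 14 + 640/657 =14.97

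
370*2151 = 795870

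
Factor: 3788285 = 5^1*89^1 * 8513^1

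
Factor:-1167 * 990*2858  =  -3301933140 = - 2^2*3^3*5^1*11^1*389^1*1429^1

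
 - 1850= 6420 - 8270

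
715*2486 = 1777490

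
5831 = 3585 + 2246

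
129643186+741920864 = 871564050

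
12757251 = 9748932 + 3008319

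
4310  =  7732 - 3422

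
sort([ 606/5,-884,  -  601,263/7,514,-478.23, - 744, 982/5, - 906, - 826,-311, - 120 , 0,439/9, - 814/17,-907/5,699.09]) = [-906,  -  884, - 826, - 744,  -  601, - 478.23,- 311,-907/5, - 120, - 814/17 , 0,263/7,439/9,606/5,982/5, 514,699.09]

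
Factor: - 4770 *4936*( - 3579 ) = 2^4*3^3*5^1*53^1*617^1 * 1193^1  =  84266552880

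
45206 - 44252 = 954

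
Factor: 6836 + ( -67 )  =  7^1*967^1  =  6769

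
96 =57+39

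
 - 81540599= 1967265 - 83507864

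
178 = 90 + 88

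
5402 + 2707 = 8109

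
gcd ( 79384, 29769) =9923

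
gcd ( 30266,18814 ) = 818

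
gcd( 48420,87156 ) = 9684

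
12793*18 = 230274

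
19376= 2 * 9688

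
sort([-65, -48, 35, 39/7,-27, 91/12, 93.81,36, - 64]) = [ - 65,-64,-48, - 27, 39/7,  91/12 , 35,36, 93.81 ]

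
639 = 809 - 170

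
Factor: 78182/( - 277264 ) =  - 2^( - 3)*43^(- 1)*97^1 = - 97/344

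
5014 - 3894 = 1120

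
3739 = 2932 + 807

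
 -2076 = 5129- 7205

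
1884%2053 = 1884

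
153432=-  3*( - 51144)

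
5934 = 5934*1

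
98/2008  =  49/1004 = 0.05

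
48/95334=8/15889 = 0.00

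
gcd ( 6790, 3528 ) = 14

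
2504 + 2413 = 4917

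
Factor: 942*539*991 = 2^1*3^1*7^2*11^1*157^1 * 991^1 = 503168358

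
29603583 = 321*92223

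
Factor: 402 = 2^1*3^1 *67^1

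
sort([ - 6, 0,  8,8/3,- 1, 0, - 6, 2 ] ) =[ - 6, - 6, -1,0,0,2,8/3, 8] 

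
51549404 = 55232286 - 3682882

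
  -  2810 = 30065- 32875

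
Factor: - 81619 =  - 81619^1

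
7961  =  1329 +6632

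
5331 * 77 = 410487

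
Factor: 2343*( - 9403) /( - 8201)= 22031229/8201  =  3^1*11^1 * 59^( - 1) * 71^1*139^( - 1 )*9403^1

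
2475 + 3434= 5909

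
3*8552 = 25656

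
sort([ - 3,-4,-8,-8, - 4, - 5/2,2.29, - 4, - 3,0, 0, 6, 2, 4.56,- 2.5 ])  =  [ - 8 , - 8,-4, - 4,-4,-3  , - 3, - 5/2 ,- 2.5, 0 , 0,2, 2.29,4.56, 6 ] 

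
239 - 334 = -95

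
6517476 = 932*6993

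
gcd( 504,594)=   18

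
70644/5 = 70644/5 =14128.80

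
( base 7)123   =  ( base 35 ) 1v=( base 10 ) 66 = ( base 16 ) 42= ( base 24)2I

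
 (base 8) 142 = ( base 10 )98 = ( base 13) 77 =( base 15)68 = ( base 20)4I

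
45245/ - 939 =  - 45245/939 = - 48.18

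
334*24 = 8016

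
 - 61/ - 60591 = 61/60591 = 0.00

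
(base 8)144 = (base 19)55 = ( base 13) 79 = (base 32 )34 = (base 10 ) 100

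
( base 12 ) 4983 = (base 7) 33135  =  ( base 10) 8307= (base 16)2073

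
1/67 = 1/67 = 0.01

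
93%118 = 93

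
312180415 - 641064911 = -328884496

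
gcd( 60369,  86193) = 3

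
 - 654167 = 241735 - 895902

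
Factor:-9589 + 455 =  - 2^1*4567^1= - 9134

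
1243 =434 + 809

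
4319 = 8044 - 3725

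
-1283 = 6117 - 7400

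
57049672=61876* 922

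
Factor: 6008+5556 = 2^2*7^2 * 59^1 = 11564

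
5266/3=1755 + 1/3 = 1755.33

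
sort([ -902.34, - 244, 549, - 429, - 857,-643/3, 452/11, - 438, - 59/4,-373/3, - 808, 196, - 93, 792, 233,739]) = [ - 902.34,-857, - 808,-438, - 429,-244 , - 643/3, - 373/3,-93,-59/4, 452/11, 196, 233, 549, 739, 792] 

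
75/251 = 75/251 = 0.30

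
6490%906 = 148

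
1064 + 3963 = 5027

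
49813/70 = 49813/70 = 711.61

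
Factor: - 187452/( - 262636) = 3^2*11^( - 1 )*41^1*47^( - 1 ) = 369/517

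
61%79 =61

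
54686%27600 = 27086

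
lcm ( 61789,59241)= 5746377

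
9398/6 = 1566 + 1/3  =  1566.33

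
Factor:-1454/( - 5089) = 2^1*7^( - 1) = 2/7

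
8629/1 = 8629 = 8629.00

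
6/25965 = 2/8655= 0.00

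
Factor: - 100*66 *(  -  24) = 2^6 * 3^2*5^2*11^1 =158400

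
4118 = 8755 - 4637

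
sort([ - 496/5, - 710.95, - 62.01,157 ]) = [ - 710.95, - 496/5,-62.01, 157 ] 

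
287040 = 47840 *6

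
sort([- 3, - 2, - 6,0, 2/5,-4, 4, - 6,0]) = [ - 6, - 6, - 4, - 3, - 2 , 0,0  ,  2/5, 4]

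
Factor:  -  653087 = - 19^1*37^1 * 929^1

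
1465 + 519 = 1984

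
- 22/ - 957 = 2/87  =  0.02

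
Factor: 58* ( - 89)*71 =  - 366502 = -  2^1 * 29^1*71^1*89^1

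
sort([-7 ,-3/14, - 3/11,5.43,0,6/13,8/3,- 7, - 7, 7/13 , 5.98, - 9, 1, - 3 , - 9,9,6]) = [ - 9 ,-9, - 7, - 7,  -  7,-3, - 3/11,-3/14 , 0, 6/13, 7/13,1, 8/3,5.43,  5.98,6,9 ]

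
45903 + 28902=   74805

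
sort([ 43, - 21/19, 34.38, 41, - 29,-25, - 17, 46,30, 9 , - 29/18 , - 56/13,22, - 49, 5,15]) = [ - 49, - 29, - 25, - 17, -56/13, - 29/18, - 21/19, 5, 9,15, 22, 30,34.38, 41,43, 46]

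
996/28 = 35 + 4/7 = 35.57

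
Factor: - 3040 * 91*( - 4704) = 2^10 * 3^1 * 5^1*7^3*13^1 * 19^1= 1301314560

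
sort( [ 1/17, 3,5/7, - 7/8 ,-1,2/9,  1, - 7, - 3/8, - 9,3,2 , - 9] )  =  [ - 9,-9,-7, - 1, - 7/8, - 3/8,1/17 , 2/9, 5/7,  1,2, 3,3]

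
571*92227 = 52661617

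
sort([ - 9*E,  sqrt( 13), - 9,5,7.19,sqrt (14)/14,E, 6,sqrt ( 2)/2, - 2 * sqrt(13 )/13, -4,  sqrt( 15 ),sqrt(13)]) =[ - 9*E , - 9,  -  4,  -  2*sqrt(13)/13, sqrt( 14)/14,sqrt( 2)/2, E,  sqrt(13 ),  sqrt(13 ),sqrt(15),5,6,7.19]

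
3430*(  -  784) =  - 2689120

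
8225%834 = 719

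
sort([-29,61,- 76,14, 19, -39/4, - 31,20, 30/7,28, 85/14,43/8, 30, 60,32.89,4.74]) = [ - 76, - 31, - 29, - 39/4, 30/7,4.74, 43/8,85/14, 14, 19,20,28 , 30, 32.89, 60,61]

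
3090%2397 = 693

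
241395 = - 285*( - 847)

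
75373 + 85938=161311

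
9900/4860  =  2 + 1/27 = 2.04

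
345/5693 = 345/5693 =0.06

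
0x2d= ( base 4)231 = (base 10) 45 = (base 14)33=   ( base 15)30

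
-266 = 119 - 385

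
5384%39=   2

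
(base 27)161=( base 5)12032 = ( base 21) 20A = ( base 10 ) 892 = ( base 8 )1574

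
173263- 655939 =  - 482676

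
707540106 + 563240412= 1270780518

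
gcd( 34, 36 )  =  2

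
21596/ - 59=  - 21596/59 = - 366.03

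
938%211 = 94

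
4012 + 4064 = 8076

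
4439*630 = 2796570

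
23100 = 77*300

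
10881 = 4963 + 5918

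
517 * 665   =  343805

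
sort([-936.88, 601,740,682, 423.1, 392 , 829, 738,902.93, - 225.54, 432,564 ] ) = [-936.88, - 225.54, 392, 423.1,  432, 564, 601,  682, 738, 740,829 , 902.93 ] 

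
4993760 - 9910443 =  - 4916683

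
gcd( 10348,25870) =5174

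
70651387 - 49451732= 21199655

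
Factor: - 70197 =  - 3^1*23399^1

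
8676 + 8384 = 17060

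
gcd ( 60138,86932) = 2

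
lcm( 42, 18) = 126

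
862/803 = 862/803 = 1.07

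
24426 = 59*414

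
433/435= 433/435 = 1.00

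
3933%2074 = 1859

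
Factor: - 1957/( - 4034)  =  2^(-1 )*19^1*103^1 *2017^( - 1 )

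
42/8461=42/8461 = 0.00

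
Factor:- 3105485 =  - 5^1 *621097^1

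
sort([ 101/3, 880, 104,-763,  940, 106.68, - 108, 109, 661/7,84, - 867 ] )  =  [ - 867, - 763, - 108,101/3, 84, 661/7, 104,106.68, 109, 880, 940] 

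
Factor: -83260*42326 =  - 3524062760 = - 2^3*5^1*23^1*181^1*21163^1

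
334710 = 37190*9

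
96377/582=96377/582 = 165.60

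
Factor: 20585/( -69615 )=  - 3^(-2 )*7^( - 1 )*13^( - 1 )*17^( - 1 )*23^1*179^1 = - 4117/13923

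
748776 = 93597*8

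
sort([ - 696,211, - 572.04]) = [ -696, - 572.04, 211 ]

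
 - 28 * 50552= - 1415456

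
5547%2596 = 355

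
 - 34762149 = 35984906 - 70747055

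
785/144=785/144 = 5.45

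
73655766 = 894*82389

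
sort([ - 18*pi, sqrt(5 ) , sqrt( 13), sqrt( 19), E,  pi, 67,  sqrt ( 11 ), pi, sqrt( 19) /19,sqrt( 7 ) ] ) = [-18*pi,sqrt( 19 )/19, sqrt( 5),sqrt( 7) , E, pi,pi, sqrt( 11 ),sqrt (13), sqrt(19),  67 ] 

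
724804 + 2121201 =2846005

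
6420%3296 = 3124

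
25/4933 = 25/4933 = 0.01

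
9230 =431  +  8799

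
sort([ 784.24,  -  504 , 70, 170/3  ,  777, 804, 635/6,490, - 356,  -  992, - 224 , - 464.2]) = [  -  992, - 504, - 464.2,  -  356, - 224,170/3,70,635/6,490, 777,784.24 , 804]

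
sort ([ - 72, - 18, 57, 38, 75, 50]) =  [ - 72,-18, 38,  50, 57,75 ] 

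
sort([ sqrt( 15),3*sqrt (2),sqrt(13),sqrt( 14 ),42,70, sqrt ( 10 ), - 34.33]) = [-34.33,sqrt( 10 ) , sqrt( 13),sqrt( 14) , sqrt( 15), 3*sqrt( 2 ), 42, 70]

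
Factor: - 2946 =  - 2^1*3^1*491^1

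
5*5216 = 26080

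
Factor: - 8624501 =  - 757^1*11393^1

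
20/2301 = 20/2301  =  0.01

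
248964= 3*82988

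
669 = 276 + 393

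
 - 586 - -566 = -20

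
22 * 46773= 1029006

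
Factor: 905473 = 59^1*103^1 * 149^1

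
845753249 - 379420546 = 466332703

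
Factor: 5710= 2^1*5^1 * 571^1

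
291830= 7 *41690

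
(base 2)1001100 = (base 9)84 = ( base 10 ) 76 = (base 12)64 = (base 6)204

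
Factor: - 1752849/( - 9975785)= 3^2*5^(-1 )*7^1 * 43^(  -  1 )*27823^1*46399^( - 1 ) 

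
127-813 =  - 686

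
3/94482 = 1/31494 = 0.00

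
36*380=13680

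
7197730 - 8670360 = -1472630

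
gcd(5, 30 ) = 5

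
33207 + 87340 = 120547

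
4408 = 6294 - 1886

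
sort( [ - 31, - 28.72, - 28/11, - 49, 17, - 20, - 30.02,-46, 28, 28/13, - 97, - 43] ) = [ - 97, - 49, - 46, - 43, - 31 , - 30.02,-28.72 , - 20, - 28/11, 28/13,17,28 ] 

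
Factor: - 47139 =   -  3^1*19^1*827^1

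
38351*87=3336537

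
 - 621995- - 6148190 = 5526195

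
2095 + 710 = 2805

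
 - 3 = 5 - 8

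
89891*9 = 809019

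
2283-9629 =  -7346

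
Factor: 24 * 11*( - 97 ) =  - 25608  =  -  2^3*3^1 * 11^1 *97^1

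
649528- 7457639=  - 6808111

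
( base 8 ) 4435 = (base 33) 24N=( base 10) 2333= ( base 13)10A6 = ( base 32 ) 28t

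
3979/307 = 3979/307 =12.96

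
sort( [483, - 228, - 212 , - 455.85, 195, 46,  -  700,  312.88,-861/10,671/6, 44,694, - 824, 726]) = [-824, - 700, - 455.85, - 228, - 212, - 861/10, 44, 46, 671/6, 195,312.88 , 483,694,726]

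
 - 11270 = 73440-84710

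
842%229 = 155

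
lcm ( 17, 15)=255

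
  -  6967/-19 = 366 + 13/19 = 366.68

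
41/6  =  41/6=6.83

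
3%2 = 1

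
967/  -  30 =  - 33 + 23/30 = -32.23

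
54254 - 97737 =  - 43483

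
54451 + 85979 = 140430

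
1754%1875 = 1754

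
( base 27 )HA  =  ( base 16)1d5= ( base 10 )469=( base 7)1240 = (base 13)2a1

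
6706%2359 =1988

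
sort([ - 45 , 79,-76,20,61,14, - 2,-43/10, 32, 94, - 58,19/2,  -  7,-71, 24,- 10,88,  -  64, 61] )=[ -76, - 71, - 64, - 58, - 45, - 10,-7, - 43/10, - 2, 19/2, 14,20, 24,32, 61, 61, 79, 88,94 ]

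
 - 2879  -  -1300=-1579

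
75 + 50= 125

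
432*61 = 26352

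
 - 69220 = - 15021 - 54199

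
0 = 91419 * 0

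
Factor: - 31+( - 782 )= -3^1*271^1 = - 813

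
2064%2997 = 2064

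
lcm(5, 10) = 10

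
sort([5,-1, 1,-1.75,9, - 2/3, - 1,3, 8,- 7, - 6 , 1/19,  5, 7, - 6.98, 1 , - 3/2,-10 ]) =[ - 10, -7, - 6.98,  -  6 , - 1.75, - 3/2, - 1,-1,-2/3, 1/19, 1, 1,3, 5,5, 7, 8,9] 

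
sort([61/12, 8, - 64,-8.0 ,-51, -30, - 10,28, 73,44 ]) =[ - 64, - 51,- 30, - 10, - 8.0,  61/12, 8, 28, 44,  73] 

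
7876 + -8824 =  -948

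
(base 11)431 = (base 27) j5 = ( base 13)30b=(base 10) 518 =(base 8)1006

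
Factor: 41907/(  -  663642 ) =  - 61/966 = -  2^(-1)*3^( -1)*7^( - 1)*23^(  -  1 )*61^1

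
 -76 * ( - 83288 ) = 6329888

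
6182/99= 62 + 4/9 = 62.44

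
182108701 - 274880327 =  - 92771626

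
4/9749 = 4/9749 = 0.00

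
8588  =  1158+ 7430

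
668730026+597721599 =1266451625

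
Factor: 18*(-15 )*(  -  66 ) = 17820 = 2^2*3^4*5^1*11^1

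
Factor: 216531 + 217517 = 2^7*3391^1 = 434048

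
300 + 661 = 961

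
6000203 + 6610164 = 12610367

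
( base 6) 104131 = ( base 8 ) 20767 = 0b10000111110111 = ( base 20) 11EF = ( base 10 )8695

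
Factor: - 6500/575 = - 260/23  =  -2^2*5^1*13^1*23^(  -  1)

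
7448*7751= 57729448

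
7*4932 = 34524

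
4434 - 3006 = 1428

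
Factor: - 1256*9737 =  - 12229672  =  - 2^3*7^1 * 13^1* 107^1*157^1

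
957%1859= 957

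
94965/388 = 94965/388 = 244.76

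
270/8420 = 27/842 = 0.03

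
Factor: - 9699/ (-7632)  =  61/48 = 2^ ( - 4)*3^ ( - 1 )*61^1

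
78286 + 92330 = 170616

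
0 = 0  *728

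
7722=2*3861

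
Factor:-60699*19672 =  - 1194070728 = - 2^3*3^1*2459^1*20233^1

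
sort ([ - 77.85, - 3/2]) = [ - 77.85,- 3/2] 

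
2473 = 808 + 1665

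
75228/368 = 204 + 39/92= 204.42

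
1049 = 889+160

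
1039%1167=1039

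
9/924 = 3/308 = 0.01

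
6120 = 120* 51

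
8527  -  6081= 2446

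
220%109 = 2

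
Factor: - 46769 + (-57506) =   -  5^2*43^1*97^1 = - 104275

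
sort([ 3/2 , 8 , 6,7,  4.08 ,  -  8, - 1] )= [ - 8, - 1, 3/2, 4.08, 6,7, 8] 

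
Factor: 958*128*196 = 24034304 = 2^10*7^2*479^1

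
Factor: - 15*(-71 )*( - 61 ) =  - 3^1*5^1*61^1 * 71^1 = - 64965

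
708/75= 236/25 = 9.44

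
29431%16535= 12896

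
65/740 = 13/148=0.09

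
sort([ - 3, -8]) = [ - 8, - 3 ]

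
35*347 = 12145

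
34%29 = 5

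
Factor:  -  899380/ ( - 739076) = 965/793 = 5^1*13^( - 1) *61^( - 1)*193^1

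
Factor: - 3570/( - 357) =10= 2^1*5^1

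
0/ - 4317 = 0/1 = - 0.00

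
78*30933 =2412774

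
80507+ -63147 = 17360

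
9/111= 3/37   =  0.08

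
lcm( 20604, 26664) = 453288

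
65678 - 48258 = 17420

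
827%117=8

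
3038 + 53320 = 56358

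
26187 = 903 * 29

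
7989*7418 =59262402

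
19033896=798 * 23852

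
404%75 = 29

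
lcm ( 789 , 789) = 789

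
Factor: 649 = 11^1*59^1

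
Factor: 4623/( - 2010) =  - 23/10 = - 2^(-1)*5^( - 1) * 23^1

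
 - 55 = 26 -81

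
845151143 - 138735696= 706415447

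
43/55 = 43/55 = 0.78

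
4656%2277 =102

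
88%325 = 88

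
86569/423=86569/423 = 204.65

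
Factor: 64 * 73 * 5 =23360 = 2^6*5^1*73^1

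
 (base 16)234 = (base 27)KO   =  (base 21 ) 15I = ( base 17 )1g3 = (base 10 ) 564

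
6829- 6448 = 381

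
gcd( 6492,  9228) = 12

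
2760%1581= 1179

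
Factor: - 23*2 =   -  46  =  - 2^1*23^1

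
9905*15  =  148575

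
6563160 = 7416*885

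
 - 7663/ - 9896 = 7663/9896= 0.77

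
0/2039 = 0 = 0.00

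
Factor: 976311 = 3^2 *7^1*15497^1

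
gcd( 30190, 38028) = 2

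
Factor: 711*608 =432288 = 2^5*3^2*19^1*79^1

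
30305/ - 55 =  -551/1 = - 551.00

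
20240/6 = 10120/3 = 3373.33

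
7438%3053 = 1332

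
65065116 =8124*8009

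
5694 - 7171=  - 1477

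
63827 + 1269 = 65096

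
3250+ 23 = 3273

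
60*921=55260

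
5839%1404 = 223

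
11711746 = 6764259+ 4947487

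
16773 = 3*5591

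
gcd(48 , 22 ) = 2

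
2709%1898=811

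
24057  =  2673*9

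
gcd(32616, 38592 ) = 72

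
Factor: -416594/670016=-577/928 = -2^( - 5)*29^(  -  1)*577^1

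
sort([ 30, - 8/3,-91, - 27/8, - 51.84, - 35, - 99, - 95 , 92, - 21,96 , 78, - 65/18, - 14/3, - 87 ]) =[ - 99,-95, - 91, - 87, - 51.84, - 35, - 21, - 14/3, - 65/18, - 27/8, -8/3,30,78,92,96] 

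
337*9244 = 3115228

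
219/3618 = 73/1206=0.06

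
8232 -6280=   1952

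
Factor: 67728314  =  2^1 * 457^1*74101^1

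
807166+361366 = 1168532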